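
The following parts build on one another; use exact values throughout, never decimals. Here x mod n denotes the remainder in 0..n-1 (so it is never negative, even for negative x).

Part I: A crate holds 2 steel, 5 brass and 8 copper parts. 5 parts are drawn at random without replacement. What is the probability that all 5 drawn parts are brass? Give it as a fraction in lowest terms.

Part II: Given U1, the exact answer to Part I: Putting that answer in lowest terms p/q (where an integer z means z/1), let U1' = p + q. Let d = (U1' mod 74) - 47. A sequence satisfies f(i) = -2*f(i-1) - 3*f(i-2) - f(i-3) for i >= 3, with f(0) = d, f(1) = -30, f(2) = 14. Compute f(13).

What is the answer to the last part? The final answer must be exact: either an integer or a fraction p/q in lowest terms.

-6405

Part I: total draws C(15,5) = 3003; favorable C(5,5) = 1; P = 1/3003; answer 1/3003
Part II: U1 = 1/3003; threaded value p + q = 3004; d = -3; f(3) = -2*(14) - 3*(-30) - 1*(-3) = 65; iterating: f(3)=65, f(4)=-142, f(5)=75, f(6)=211, f(7)=-505, f(8)=302, f(9)=700, f(10)=-1801, f(11)=1200, f(12)=2303, f(13)=-6405; answer -6405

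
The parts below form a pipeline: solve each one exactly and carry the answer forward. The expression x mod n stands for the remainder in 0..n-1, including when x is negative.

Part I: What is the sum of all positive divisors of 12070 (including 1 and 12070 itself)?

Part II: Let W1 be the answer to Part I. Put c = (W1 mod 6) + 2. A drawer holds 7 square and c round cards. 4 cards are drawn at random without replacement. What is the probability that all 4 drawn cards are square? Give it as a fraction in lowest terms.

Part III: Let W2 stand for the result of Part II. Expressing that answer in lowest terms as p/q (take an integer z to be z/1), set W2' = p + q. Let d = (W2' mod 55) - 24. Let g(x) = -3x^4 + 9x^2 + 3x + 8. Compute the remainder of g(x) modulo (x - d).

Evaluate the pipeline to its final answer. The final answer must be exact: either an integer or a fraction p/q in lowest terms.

11

Part I: 12070 = 2 * 5 * 17 * 71; sigma = (1 + 2) * (1 + 5) * (1 + 17) * (1 + 71) = 3 * 6 * 18 * 72 = 23328; answer 23328
Part II: W1 = 23328; c = 2; total draws C(9,4) = 126; favorable C(7,4) = 35; P = 5/18; answer 5/18
Part III: W2 = 5/18; threaded value p + q = 23; d = -1; remainder = value at the root: -3*(-1)^4 + 9*(-1)^2 + 3*(-1)^1 + 8 = (-3) + (9) + (-3) + (8) = 11; answer 11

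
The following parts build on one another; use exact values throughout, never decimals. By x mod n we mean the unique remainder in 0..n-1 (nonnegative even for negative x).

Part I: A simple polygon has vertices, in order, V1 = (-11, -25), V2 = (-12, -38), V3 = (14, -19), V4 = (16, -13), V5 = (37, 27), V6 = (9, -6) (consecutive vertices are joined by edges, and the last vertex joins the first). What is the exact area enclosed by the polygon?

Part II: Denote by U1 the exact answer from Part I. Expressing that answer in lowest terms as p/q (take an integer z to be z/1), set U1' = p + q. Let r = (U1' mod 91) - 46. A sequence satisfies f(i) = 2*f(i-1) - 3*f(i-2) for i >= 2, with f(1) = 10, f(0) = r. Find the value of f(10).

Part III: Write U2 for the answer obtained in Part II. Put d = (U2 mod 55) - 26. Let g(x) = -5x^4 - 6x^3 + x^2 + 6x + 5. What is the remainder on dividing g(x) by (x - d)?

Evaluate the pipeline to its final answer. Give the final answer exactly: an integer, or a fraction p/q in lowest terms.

-2375

Part I: cross terms: (-11*-38 - -12*-25)=118, (-12*-19 - 14*-38)=760, (14*-13 - 16*-19)=122, (16*27 - 37*-13)=913, (37*-6 - 9*27)=-465, (9*-25 - -11*-6)=-291; twice the area = |1157| = 1157; area = 1157/2; answer 1157/2
Part II: U1 = 1157/2; threaded value p + q = 1159; r = 21; f(2) = 2*(10) - 3*(21) = -43; iterating: f(2)=-43, f(3)=-116, f(4)=-103, f(5)=142, f(6)=593, f(7)=760, f(8)=-259, f(9)=-2798, f(10)=-4819; answer -4819
Part III: U2 = -4819; d = -5; remainder = value at the root: -5*(-5)^4 - 6*(-5)^3 + 1*(-5)^2 + 6*(-5)^1 + 5 = (-3125) + (750) + (25) + (-30) + (5) = -2375; answer -2375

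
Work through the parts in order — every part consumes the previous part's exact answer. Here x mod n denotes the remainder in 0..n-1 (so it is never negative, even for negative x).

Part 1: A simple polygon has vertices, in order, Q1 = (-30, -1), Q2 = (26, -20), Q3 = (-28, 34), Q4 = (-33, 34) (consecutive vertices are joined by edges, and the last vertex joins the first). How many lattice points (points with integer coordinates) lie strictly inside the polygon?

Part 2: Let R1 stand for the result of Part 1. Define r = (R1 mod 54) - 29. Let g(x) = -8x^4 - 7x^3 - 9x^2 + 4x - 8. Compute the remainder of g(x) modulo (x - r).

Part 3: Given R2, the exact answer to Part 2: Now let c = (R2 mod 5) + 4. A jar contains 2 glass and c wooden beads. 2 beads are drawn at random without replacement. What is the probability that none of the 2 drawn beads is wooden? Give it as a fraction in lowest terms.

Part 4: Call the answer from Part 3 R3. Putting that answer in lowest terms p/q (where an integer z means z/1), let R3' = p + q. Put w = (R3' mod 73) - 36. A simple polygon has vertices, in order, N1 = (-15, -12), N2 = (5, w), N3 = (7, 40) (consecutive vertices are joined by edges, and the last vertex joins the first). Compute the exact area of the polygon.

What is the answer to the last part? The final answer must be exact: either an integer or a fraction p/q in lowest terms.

608

Part 1: cross terms: (-30*-20 - 26*-1)=626, (26*34 - -28*-20)=324, (-28*34 - -33*34)=170, (-33*-1 - -30*34)=1053; twice the area = |2173| = 2173; area = 2173/2; boundary points = 1 + 54 + 5 + 1 = 61; strictly interior points = area - boundary/2 + 1 = 1057; answer 1057
Part 2: R1 = 1057; r = 2; remainder = value at the root: -8*(2)^4 - 7*(2)^3 - 9*(2)^2 + 4*(2)^1 - 8 = (-128) + (-56) + (-36) + (8) + (-8) = -220; answer -220
Part 3: R2 = -220; c = 4; total draws C(6,2) = 15; favorable C(2,2) = 1; P = 1/15; answer 1/15
Part 4: R3 = 1/15; threaded value p + q = 16; w = -20; cross terms: (-15*-20 - 5*-12)=360, (5*40 - 7*-20)=340, (7*-12 - -15*40)=516; twice the area = |1216| = 1216; area = 608; answer 608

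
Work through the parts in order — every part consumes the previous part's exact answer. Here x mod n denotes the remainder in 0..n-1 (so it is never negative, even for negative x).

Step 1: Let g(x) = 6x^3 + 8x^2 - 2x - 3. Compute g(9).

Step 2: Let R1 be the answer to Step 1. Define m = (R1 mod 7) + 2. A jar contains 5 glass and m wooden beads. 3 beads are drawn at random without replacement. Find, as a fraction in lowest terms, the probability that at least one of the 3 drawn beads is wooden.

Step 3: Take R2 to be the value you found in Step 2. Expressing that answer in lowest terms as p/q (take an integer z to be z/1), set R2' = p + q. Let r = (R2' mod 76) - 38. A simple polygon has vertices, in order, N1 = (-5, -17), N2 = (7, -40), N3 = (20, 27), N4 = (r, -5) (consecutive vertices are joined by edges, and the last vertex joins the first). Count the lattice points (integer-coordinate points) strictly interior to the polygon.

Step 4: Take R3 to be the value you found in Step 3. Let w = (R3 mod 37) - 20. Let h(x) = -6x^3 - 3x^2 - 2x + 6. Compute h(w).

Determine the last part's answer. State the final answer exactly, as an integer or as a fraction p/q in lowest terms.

Step 1: 6*(9)^3 + 8*(9)^2 - 2*(9)^1 - 3 = (4374) + (648) + (-18) + (-3) = 5001; answer 5001
Step 2: R1 = 5001; m = 5; total draws C(10,3) = 120; complement C(5,3) = 10; favorable 120 - 10 = 110; P = 11/12; answer 11/12
Step 3: R2 = 11/12; threaded value p + q = 23; r = -15; cross terms: (-5*-40 - 7*-17)=319, (7*27 - 20*-40)=989, (20*-5 - -15*27)=305, (-15*-17 - -5*-5)=230; twice the area = |1843| = 1843; area = 1843/2; boundary points = 1 + 1 + 1 + 2 = 5; strictly interior points = area - boundary/2 + 1 = 920; answer 920
Step 4: R3 = 920; w = 12; -6*(12)^3 - 3*(12)^2 - 2*(12)^1 + 6 = (-10368) + (-432) + (-24) + (6) = -10818; answer -10818

-10818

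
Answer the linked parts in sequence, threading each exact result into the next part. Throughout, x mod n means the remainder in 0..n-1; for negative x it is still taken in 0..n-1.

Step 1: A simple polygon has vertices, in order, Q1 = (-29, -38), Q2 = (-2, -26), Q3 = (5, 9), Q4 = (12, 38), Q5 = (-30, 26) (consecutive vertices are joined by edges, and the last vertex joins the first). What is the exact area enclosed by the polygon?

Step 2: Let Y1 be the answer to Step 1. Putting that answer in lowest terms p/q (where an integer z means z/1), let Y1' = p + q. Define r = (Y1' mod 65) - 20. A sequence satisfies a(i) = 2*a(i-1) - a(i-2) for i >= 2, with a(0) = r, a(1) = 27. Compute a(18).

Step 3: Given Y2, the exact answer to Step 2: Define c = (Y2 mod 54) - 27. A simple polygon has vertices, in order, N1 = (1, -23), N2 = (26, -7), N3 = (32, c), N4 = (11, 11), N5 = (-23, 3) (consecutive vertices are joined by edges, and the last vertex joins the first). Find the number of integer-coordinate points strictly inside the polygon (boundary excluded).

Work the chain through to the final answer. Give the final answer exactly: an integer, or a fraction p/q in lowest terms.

Step 1: cross terms: (-29*-26 - -2*-38)=678, (-2*9 - 5*-26)=112, (5*38 - 12*9)=82, (12*26 - -30*38)=1452, (-30*-38 - -29*26)=1894; twice the area = |4218| = 4218; area = 2109; answer 2109
Step 2: Y1 = 2109; threaded value p + q = 2110; r = 10; a(2) = 2*(27) - 1*(10) = 44; iterating: a(2)=44, a(3)=61, a(4)=78, a(5)=95, a(6)=112, a(7)=129, a(8)=146, a(9)=163, a(10)=180, a(11)=197, a(12)=214, a(13)=231, a(14)=248, a(15)=265, a(16)=282, a(17)=299, a(18)=316; answer 316
Step 3: Y2 = 316; c = 19; cross terms: (1*-7 - 26*-23)=591, (26*19 - 32*-7)=718, (32*11 - 11*19)=143, (11*3 - -23*11)=286, (-23*-23 - 1*3)=526; twice the area = |2264| = 2264; area = 1132; boundary points = 1 + 2 + 1 + 2 + 2 = 8; strictly interior points = area - boundary/2 + 1 = 1129; answer 1129

1129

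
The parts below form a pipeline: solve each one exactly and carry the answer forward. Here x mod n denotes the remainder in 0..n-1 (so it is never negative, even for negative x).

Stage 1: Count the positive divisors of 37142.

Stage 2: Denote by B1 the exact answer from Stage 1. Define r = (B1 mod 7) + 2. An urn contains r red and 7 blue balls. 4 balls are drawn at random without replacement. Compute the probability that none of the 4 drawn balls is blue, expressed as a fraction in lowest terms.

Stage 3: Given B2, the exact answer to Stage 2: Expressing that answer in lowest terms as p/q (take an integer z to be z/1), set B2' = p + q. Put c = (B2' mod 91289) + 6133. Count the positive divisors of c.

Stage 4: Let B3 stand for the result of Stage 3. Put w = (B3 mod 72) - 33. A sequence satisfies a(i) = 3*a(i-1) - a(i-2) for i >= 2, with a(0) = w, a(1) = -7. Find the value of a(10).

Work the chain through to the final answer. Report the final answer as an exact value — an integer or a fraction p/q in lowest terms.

Stage 1: 37142 = 2 * 7^2 * 379; number of divisors = (1+1) * (2+1) * (1+1) = 12; answer 12
Stage 2: B1 = 12; r = 7; total draws C(14,4) = 1001; favorable C(7,4) = 35; P = 5/143; answer 5/143
Stage 3: B2 = 5/143; threaded value p + q = 148; c = 6281; 6281 = 11 * 571; number of divisors = (1+1) * (1+1) = 4; answer 4
Stage 4: B3 = 4; w = -29; a(2) = 3*(-7) - 1*(-29) = 8; iterating: a(2)=8, a(3)=31, a(4)=85, a(5)=224, a(6)=587, a(7)=1537, a(8)=4024, a(9)=10535, a(10)=27581; answer 27581

27581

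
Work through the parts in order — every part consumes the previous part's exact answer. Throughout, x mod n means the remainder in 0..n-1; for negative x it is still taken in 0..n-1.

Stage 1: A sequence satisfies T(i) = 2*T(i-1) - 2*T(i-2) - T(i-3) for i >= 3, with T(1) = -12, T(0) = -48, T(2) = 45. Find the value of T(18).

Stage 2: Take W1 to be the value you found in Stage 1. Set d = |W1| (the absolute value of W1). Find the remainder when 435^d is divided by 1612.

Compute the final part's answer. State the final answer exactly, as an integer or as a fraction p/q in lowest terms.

1

Stage 1: T(3) = 2*(45) - 2*(-12) - 1*(-48) = 162; iterating: T(3)=162, T(4)=246, T(5)=123, T(6)=-408, T(7)=-1308, T(8)=-1923, T(9)=-822, T(10)=3510, T(11)=10587, T(12)=14976, T(13)=5268, T(14)=-30003, T(15)=-85518, T(16)=-116298, T(17)=-31557, T(18)=255000; answer 255000
Stage 2: W1 = 255000; d = 255000; squarings mod 1612: 435^1=435, 435^2=621, 435^4=373, 435^8=497, 435^16=373, 435^32=497, 435^64=373, 435^128=497, 435^256=373, 435^512=497, 435^1024=373, 435^2048=497, 435^4096=373, 435^8192=497, 435^16384=373, 435^32768=497, 435^65536=373, 435^131072=497; 435^255000 = 435^8 * 435^16 * 435^1024 * 435^8192 * 435^16384 * 435^32768 * 435^65536 * 435^131072 = 1 (mod 1612); answer 1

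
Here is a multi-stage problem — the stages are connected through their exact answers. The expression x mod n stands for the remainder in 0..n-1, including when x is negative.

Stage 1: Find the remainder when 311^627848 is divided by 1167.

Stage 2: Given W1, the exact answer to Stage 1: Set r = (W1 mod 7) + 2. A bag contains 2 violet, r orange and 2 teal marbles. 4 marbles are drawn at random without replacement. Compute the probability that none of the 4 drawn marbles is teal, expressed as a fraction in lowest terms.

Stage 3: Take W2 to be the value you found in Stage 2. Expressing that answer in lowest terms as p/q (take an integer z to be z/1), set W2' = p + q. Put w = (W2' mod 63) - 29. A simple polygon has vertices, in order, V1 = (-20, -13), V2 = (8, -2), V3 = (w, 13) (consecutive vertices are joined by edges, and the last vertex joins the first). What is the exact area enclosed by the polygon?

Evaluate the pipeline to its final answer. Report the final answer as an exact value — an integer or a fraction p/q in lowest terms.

Stage 1: squarings mod 1167: 311^1=311, 311^2=1027, 311^4=928, 311^8=1105, 311^16=343, 311^32=949, 311^64=844, 311^128=466, 311^256=94, 311^512=667, 311^1024=262, 311^2048=958, 311^4096=502, 311^8192=1099, 311^16384=1123, 311^32768=769, 311^65536=859, 311^131072=337, 311^262144=370, 311^524288=361; 311^627848 = 311^8 * 311^128 * 311^1024 * 311^4096 * 311^32768 * 311^65536 * 311^524288 = 844 (mod 1167); answer 844
Stage 2: W1 = 844; r = 6; total draws C(10,4) = 210; favorable C(8,4) = 70; P = 1/3; answer 1/3
Stage 3: W2 = 1/3; threaded value p + q = 4; w = -25; cross terms: (-20*-2 - 8*-13)=144, (8*13 - -25*-2)=54, (-25*-13 - -20*13)=585; twice the area = |783| = 783; area = 783/2; answer 783/2

783/2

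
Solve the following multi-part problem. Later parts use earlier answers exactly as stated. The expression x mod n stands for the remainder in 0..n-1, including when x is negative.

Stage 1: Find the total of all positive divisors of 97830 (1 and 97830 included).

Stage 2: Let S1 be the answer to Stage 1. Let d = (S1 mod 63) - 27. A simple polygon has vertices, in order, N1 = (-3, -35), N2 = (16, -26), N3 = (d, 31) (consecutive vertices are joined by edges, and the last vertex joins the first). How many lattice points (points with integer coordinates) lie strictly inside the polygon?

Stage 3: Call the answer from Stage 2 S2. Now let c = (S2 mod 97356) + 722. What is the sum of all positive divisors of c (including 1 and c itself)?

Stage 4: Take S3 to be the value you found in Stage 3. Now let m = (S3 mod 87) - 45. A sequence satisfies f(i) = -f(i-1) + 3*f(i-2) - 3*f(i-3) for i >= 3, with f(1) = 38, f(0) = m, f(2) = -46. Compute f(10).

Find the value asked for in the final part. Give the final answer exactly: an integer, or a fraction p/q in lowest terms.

-116206

Stage 1: 97830 = 2 * 3^2 * 5 * 1087; sigma = (1 + 2) * (1 + 3 + 9) * (1 + 5) * (1 + 1087) = 3 * 13 * 6 * 1088 = 254592; answer 254592
Stage 2: S1 = 254592; d = -18; cross terms: (-3*-26 - 16*-35)=638, (16*31 - -18*-26)=28, (-18*-35 - -3*31)=723; twice the area = |1389| = 1389; area = 1389/2; boundary points = 1 + 1 + 3 = 5; strictly interior points = area - boundary/2 + 1 = 693; answer 693
Stage 3: S2 = 693; c = 1415; 1415 = 5 * 283; sigma = (1 + 5) * (1 + 283) = 6 * 284 = 1704; answer 1704
Stage 4: S3 = 1704; m = 6; f(3) = -1*(-46) + 3*(38) - 3*(6) = 142; iterating: f(3)=142, f(4)=-394, f(5)=958, f(6)=-2566, f(7)=6622, f(8)=-17194, f(9)=44758, f(10)=-116206; answer -116206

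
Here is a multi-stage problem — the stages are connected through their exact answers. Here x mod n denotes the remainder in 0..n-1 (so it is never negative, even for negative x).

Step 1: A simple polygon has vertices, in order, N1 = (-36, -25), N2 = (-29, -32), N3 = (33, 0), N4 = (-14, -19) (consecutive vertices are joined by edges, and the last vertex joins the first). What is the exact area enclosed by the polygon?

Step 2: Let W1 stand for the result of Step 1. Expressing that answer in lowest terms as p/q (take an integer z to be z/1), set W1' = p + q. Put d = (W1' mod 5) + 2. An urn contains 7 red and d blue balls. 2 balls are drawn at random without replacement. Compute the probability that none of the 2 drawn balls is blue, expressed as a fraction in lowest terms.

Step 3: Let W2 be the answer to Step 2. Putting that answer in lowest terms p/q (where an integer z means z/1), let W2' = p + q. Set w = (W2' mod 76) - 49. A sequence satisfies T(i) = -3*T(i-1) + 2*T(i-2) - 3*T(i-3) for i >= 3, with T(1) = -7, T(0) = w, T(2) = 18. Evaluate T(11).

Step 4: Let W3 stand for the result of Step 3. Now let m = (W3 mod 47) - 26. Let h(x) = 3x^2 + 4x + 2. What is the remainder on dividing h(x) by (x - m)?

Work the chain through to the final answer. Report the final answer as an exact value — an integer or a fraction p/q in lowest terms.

902

Step 1: cross terms: (-36*-32 - -29*-25)=427, (-29*0 - 33*-32)=1056, (33*-19 - -14*0)=-627, (-14*-25 - -36*-19)=-334; twice the area = |522| = 522; area = 261; answer 261
Step 2: W1 = 261; threaded value p + q = 262; d = 4; total draws C(11,2) = 55; favorable C(7,2) = 21; P = 21/55; answer 21/55
Step 3: W2 = 21/55; threaded value p + q = 76; w = -49; T(3) = -3*(18) + 2*(-7) - 3*(-49) = 79; iterating: T(3)=79, T(4)=-180, T(5)=644, T(6)=-2529, T(7)=9415, T(8)=-35235, T(9)=132122, T(10)=-495081, T(11)=1855192; answer 1855192
Step 4: W3 = 1855192; m = -18; remainder = value at the root: 3*(-18)^2 + 4*(-18)^1 + 2 = (972) + (-72) + (2) = 902; answer 902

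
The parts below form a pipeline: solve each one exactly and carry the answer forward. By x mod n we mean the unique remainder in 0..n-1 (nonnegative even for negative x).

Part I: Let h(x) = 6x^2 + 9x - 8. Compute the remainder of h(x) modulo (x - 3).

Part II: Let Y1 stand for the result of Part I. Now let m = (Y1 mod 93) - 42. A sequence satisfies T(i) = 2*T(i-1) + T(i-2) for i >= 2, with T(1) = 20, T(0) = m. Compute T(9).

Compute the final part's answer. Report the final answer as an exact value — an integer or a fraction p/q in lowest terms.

Part I: remainder = value at the root: 6*(3)^2 + 9*(3)^1 - 8 = (54) + (27) + (-8) = 73; answer 73
Part II: Y1 = 73; m = 31; T(2) = 2*(20) + 1*(31) = 71; iterating: T(2)=71, T(3)=162, T(4)=395, T(5)=952, T(6)=2299, T(7)=5550, T(8)=13399, T(9)=32348; answer 32348

32348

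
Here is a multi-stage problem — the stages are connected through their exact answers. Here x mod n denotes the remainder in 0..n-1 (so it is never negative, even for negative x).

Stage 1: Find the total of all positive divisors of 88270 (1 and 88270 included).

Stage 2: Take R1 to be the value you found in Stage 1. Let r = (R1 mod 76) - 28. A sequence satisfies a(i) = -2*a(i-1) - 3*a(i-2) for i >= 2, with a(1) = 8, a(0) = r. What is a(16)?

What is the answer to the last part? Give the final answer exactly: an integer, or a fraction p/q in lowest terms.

-141424

Stage 1: 88270 = 2 * 5 * 7 * 13 * 97; sigma = (1 + 2) * (1 + 5) * (1 + 7) * (1 + 13) * (1 + 97) = 3 * 6 * 8 * 14 * 98 = 197568; answer 197568
Stage 2: R1 = 197568; r = 16; a(2) = -2*(8) - 3*(16) = -64; iterating: a(2)=-64, a(3)=104, a(4)=-16, a(5)=-280, a(6)=608, a(7)=-376, a(8)=-1072, a(9)=3272, a(10)=-3328, a(11)=-3160, a(12)=16304, a(13)=-23128, a(14)=-2656, a(15)=74696, a(16)=-141424; answer -141424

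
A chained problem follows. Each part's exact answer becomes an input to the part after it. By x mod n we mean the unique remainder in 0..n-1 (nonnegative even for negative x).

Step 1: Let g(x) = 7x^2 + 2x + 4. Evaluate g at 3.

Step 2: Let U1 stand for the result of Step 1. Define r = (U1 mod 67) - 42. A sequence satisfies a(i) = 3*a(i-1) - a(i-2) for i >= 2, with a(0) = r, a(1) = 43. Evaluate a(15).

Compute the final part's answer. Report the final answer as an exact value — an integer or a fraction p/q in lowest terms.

Step 1: 7*(3)^2 + 2*(3)^1 + 4 = (63) + (6) + (4) = 73; answer 73
Step 2: U1 = 73; r = -36; a(2) = 3*(43) - 1*(-36) = 165; iterating: a(2)=165, a(3)=452, a(4)=1191, a(5)=3121, a(6)=8172, a(7)=21395, a(8)=56013, a(9)=146644, a(10)=383919, a(11)=1005113, a(12)=2631420, a(13)=6889147, a(14)=18036021, a(15)=47218916; answer 47218916

47218916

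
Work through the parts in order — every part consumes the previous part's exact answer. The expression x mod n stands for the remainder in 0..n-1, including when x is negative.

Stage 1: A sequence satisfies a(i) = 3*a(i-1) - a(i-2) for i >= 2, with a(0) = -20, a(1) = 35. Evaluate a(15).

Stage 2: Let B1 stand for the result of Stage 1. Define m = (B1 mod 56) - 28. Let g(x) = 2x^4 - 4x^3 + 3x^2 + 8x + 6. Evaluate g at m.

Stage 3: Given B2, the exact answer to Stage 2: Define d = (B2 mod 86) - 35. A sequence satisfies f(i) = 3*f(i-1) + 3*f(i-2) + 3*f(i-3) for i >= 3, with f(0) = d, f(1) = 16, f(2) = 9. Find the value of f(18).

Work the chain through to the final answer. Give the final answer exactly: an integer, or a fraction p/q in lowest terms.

18514337913

Stage 1: a(2) = 3*(35) - 1*(-20) = 125; iterating: a(2)=125, a(3)=340, a(4)=895, a(5)=2345, a(6)=6140, a(7)=16075, a(8)=42085, a(9)=110180, a(10)=288455, a(11)=755185, a(12)=1977100, a(13)=5176115, a(14)=13551245, a(15)=35477620; answer 35477620
Stage 2: B1 = 35477620; m = 24; 2*(24)^4 - 4*(24)^3 + 3*(24)^2 + 8*(24)^1 + 6 = (663552) + (-55296) + (1728) + (192) + (6) = 610182; answer 610182
Stage 3: B2 = 610182; d = -23; f(3) = 3*(9) + 3*(16) + 3*(-23) = 6; iterating: f(3)=6, f(4)=93, f(5)=324, f(6)=1269, f(7)=5058, f(8)=19953, f(9)=78840, f(10)=311553, f(11)=1231038, f(12)=4864293, f(13)=19220652, f(14)=75947949, f(15)=300098682, f(16)=1185801849, f(17)=4685545440, f(18)=18514337913; answer 18514337913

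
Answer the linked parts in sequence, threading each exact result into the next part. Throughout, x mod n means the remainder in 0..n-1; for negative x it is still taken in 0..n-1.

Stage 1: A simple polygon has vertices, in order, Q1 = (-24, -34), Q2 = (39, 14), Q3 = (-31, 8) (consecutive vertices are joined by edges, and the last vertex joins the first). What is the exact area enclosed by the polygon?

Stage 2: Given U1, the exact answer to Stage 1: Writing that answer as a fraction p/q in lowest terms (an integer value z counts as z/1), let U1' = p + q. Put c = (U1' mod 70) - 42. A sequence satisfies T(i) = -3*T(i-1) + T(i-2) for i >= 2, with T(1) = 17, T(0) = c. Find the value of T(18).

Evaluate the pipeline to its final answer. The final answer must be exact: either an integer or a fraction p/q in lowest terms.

Stage 1: cross terms: (-24*14 - 39*-34)=990, (39*8 - -31*14)=746, (-31*-34 - -24*8)=1246; twice the area = |2982| = 2982; area = 1491; answer 1491
Stage 2: U1 = 1491; threaded value p + q = 1492; c = -20; T(2) = -3*(17) + 1*(-20) = -71; iterating: T(2)=-71, T(3)=230, T(4)=-761, T(5)=2513, T(6)=-8300, T(7)=27413, T(8)=-90539, T(9)=299030, T(10)=-987629, T(11)=3261917, T(12)=-10773380, T(13)=35582057, T(14)=-117519551, T(15)=388140710, T(16)=-1281941681, T(17)=4233965753, T(18)=-13983838940; answer -13983838940

-13983838940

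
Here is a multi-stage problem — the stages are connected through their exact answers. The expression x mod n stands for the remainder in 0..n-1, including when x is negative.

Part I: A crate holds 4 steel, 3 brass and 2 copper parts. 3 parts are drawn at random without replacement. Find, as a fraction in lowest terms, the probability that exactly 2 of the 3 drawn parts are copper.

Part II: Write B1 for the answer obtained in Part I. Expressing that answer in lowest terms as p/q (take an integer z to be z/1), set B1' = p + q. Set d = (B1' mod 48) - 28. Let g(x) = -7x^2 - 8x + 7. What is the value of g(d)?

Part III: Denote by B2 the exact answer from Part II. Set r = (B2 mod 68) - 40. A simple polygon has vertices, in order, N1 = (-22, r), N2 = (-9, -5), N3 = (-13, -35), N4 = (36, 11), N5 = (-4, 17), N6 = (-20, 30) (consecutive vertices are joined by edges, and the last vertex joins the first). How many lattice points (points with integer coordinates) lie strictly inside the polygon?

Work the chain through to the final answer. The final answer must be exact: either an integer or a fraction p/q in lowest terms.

Part I: total draws C(9,3) = 84; favorable C(2,2)*C(7,1) = 7; P = 1/12; answer 1/12
Part II: B1 = 1/12; threaded value p + q = 13; d = -15; -7*(-15)^2 - 8*(-15)^1 + 7 = (-1575) + (120) + (7) = -1448; answer -1448
Part III: B2 = -1448; r = 8; cross terms: (-22*-5 - -9*8)=182, (-9*-35 - -13*-5)=250, (-13*11 - 36*-35)=1117, (36*17 - -4*11)=656, (-4*30 - -20*17)=220, (-20*8 - -22*30)=500; twice the area = |2925| = 2925; area = 2925/2; boundary points = 13 + 2 + 1 + 2 + 1 + 2 = 21; strictly interior points = area - boundary/2 + 1 = 1453; answer 1453

1453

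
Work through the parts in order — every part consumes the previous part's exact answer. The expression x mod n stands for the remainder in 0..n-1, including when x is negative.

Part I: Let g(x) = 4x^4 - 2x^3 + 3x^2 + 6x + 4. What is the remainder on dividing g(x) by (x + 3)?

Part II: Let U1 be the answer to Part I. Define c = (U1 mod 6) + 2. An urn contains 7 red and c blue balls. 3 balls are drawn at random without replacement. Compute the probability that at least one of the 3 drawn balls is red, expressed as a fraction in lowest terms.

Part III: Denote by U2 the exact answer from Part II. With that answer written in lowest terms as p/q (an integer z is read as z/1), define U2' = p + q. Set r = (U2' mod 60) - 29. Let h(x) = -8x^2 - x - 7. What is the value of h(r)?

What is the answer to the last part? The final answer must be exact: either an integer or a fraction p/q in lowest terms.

Part I: remainder = value at the root: 4*(-3)^4 - 2*(-3)^3 + 3*(-3)^2 + 6*(-3)^1 + 4 = (324) + (54) + (27) + (-18) + (4) = 391; answer 391
Part II: U1 = 391; c = 3; total draws C(10,3) = 120; complement C(3,3) = 1; favorable 120 - 1 = 119; P = 119/120; answer 119/120
Part III: U2 = 119/120; threaded value p + q = 239; r = 30; -8*(30)^2 - 1*(30)^1 - 7 = (-7200) + (-30) + (-7) = -7237; answer -7237

-7237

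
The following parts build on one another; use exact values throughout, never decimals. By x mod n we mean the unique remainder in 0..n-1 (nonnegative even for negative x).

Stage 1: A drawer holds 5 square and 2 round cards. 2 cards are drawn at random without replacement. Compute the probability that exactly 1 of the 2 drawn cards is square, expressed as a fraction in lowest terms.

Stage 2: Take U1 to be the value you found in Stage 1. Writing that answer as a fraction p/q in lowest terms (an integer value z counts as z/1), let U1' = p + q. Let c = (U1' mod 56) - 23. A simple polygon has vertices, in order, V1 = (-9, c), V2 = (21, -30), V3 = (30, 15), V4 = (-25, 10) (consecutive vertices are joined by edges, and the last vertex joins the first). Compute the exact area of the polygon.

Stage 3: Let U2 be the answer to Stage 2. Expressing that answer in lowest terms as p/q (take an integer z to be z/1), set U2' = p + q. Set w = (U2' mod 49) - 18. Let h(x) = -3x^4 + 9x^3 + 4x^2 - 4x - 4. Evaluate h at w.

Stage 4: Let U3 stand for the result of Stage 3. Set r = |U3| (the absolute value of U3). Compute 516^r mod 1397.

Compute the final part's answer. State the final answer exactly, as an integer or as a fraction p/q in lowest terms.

Stage 1: total draws C(7,2) = 21; favorable C(5,1)*C(2,1) = 10; P = 10/21; answer 10/21
Stage 2: U1 = 10/21; threaded value p + q = 31; c = 8; cross terms: (-9*-30 - 21*8)=102, (21*15 - 30*-30)=1215, (30*10 - -25*15)=675, (-25*8 - -9*10)=-110; twice the area = |1882| = 1882; area = 941; answer 941
Stage 3: U2 = 941; threaded value p + q = 942; w = -7; -3*(-7)^4 + 9*(-7)^3 + 4*(-7)^2 - 4*(-7)^1 - 4 = (-7203) + (-3087) + (196) + (28) + (-4) = -10070; answer -10070
Stage 4: U3 = -10070; r = 10070; squarings mod 1397: 516^1=516, 516^2=826, 516^4=540, 516^8=1024, 516^16=826, 516^32=540, 516^64=1024, 516^128=826, 516^256=540, 516^512=1024, 516^1024=826, 516^2048=540, 516^4096=1024, 516^8192=826; 516^10070 = 516^2 * 516^4 * 516^16 * 516^64 * 516^256 * 516^512 * 516^1024 * 516^8192 = 540 (mod 1397); answer 540

540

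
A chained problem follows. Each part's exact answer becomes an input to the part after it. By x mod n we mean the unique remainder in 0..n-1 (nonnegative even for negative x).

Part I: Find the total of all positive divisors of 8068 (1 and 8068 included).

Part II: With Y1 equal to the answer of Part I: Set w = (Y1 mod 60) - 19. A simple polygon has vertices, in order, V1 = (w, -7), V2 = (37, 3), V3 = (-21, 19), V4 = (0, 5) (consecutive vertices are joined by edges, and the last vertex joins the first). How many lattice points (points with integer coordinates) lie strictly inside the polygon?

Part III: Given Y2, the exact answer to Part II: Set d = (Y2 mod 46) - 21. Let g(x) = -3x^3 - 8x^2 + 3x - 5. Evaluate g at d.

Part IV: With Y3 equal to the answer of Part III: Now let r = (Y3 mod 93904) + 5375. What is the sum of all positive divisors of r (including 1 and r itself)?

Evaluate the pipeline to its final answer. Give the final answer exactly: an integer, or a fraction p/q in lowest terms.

146160

Part I: 8068 = 2^2 * 2017; sigma = (1 + 2 + 4) * (1 + 2017) = 7 * 2018 = 14126; answer 14126
Part II: Y1 = 14126; w = 7; cross terms: (7*3 - 37*-7)=280, (37*19 - -21*3)=766, (-21*5 - 0*19)=-105, (0*-7 - 7*5)=-35; twice the area = |906| = 906; area = 453; boundary points = 10 + 2 + 7 + 1 = 20; strictly interior points = area - boundary/2 + 1 = 444; answer 444
Part III: Y2 = 444; d = 9; -3*(9)^3 - 8*(9)^2 + 3*(9)^1 - 5 = (-2187) + (-648) + (27) + (-5) = -2813; answer -2813
Part IV: Y3 = -2813; r = 96466; 96466 = 2 * 139 * 347; sigma = (1 + 2) * (1 + 139) * (1 + 347) = 3 * 140 * 348 = 146160; answer 146160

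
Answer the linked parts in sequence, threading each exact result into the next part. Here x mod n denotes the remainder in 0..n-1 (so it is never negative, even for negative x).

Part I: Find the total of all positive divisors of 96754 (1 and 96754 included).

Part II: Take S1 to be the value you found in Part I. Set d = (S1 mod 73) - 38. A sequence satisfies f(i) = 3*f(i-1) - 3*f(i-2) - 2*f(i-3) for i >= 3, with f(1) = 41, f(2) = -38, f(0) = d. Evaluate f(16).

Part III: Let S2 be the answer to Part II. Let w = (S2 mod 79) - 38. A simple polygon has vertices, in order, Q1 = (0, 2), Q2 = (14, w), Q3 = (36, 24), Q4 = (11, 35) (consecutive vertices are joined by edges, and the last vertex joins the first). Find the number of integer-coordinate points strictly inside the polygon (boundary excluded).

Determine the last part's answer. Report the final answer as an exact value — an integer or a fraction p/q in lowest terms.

836

Part I: 96754 = 2 * 7 * 6911; sigma = (1 + 2) * (1 + 7) * (1 + 6911) = 3 * 8 * 6912 = 165888; answer 165888
Part II: S1 = 165888; d = -6; f(3) = 3*(-38) - 3*(41) - 2*(-6) = -225; iterating: f(3)=-225, f(4)=-643, f(5)=-1178, f(6)=-1155, f(7)=1355, f(8)=9886, f(9)=27903, f(10)=51341, f(11)=50542, f(12)=-58203, f(13)=-428917, f(14)=-1213226, f(15)=-2236521, f(16)=-2212051; answer -2212051
Part III: S2 = -2212051; w = -10; cross terms: (0*-10 - 14*2)=-28, (14*24 - 36*-10)=696, (36*35 - 11*24)=996, (11*2 - 0*35)=22; twice the area = |1686| = 1686; area = 843; boundary points = 2 + 2 + 1 + 11 = 16; strictly interior points = area - boundary/2 + 1 = 836; answer 836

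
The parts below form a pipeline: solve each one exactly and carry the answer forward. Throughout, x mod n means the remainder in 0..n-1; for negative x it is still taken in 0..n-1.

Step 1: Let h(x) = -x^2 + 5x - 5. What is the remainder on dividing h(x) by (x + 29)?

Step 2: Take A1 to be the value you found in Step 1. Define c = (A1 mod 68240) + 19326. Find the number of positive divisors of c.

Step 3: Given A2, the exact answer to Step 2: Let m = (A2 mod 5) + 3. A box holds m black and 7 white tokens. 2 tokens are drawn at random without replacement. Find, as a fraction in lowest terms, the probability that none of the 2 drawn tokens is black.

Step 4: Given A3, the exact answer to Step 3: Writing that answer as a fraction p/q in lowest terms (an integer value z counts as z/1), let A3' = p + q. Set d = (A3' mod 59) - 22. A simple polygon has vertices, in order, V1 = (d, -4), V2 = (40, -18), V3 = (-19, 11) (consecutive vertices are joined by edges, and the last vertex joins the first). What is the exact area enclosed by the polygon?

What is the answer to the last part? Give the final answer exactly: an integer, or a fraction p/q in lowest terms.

Step 1: remainder = value at the root: -1*(-29)^2 + 5*(-29)^1 - 5 = (-841) + (-145) + (-5) = -991; answer -991
Step 2: A1 = -991; c = 86575; 86575 = 5^2 * 3463; number of divisors = (2+1) * (1+1) = 6; answer 6
Step 3: A2 = 6; m = 4; total draws C(11,2) = 55; favorable C(7,2) = 21; P = 21/55; answer 21/55
Step 4: A3 = 21/55; threaded value p + q = 76; d = -5; cross terms: (-5*-18 - 40*-4)=250, (40*11 - -19*-18)=98, (-19*-4 - -5*11)=131; twice the area = |479| = 479; area = 479/2; answer 479/2

479/2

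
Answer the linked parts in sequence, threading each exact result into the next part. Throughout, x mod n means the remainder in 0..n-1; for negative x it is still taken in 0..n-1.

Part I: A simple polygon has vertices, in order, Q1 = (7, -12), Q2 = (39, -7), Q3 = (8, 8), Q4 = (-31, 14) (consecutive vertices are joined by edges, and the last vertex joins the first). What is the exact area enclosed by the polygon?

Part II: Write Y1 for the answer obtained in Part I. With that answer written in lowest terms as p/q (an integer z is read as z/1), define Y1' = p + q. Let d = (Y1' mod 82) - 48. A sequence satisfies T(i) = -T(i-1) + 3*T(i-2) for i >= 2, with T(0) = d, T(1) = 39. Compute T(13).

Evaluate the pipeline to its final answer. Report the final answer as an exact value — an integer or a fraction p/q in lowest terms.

905271

Part I: cross terms: (7*-7 - 39*-12)=419, (39*8 - 8*-7)=368, (8*14 - -31*8)=360, (-31*-12 - 7*14)=274; twice the area = |1421| = 1421; area = 1421/2; answer 1421/2
Part II: Y1 = 1421/2; threaded value p + q = 1423; d = -19; T(2) = -1*(39) + 3*(-19) = -96; iterating: T(2)=-96, T(3)=213, T(4)=-501, T(5)=1140, T(6)=-2643, T(7)=6063, T(8)=-13992, T(9)=32181, T(10)=-74157, T(11)=170700, T(12)=-393171, T(13)=905271; answer 905271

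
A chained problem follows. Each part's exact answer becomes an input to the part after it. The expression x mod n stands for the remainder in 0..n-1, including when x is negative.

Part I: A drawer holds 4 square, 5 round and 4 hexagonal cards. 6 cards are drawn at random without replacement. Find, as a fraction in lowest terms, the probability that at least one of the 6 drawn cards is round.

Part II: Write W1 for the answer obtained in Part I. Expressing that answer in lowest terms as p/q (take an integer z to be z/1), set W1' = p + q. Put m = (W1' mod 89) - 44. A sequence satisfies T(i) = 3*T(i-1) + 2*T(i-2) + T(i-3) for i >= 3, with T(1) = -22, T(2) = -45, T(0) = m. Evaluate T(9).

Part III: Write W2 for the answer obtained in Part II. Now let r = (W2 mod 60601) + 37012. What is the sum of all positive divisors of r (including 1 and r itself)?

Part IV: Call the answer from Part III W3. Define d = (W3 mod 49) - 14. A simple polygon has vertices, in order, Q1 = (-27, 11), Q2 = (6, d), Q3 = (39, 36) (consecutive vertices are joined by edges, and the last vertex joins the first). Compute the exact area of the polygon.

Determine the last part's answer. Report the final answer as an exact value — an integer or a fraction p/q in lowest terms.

627/2

Part I: total draws C(13,6) = 1716; complement C(8,6) = 28; favorable 1716 - 28 = 1688; P = 422/429; answer 422/429
Part II: W1 = 422/429; threaded value p + q = 851; m = 6; T(3) = 3*(-45) + 2*(-22) + 1*(6) = -173; iterating: T(3)=-173, T(4)=-631, T(5)=-2284, T(6)=-8287, T(7)=-30060, T(8)=-109038, T(9)=-395521; answer -395521
Part III: W2 = -395521; r = 65698; 65698 = 2 * 107 * 307; sigma = (1 + 2) * (1 + 107) * (1 + 307) = 3 * 108 * 308 = 99792; answer 99792
Part IV: W3 = 99792; d = 14; cross terms: (-27*14 - 6*11)=-444, (6*36 - 39*14)=-330, (39*11 - -27*36)=1401; twice the area = |627| = 627; area = 627/2; answer 627/2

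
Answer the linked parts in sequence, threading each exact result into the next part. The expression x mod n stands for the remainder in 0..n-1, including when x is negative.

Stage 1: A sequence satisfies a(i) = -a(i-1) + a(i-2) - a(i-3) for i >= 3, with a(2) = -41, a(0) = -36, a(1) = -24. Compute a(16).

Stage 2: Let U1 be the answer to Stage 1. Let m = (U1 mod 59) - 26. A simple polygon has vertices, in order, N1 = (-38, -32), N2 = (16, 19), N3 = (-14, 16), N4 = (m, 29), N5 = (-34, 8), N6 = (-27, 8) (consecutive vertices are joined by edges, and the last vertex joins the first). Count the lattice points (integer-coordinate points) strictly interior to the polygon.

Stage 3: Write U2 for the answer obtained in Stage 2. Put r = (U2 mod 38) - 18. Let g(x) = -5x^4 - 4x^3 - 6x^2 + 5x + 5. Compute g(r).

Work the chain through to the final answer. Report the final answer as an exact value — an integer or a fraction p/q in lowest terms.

Stage 1: a(3) = -1*(-41) + 1*(-24) - 1*(-36) = 53; iterating: a(3)=53, a(4)=-70, a(5)=164, a(6)=-287, a(7)=521, a(8)=-972, a(9)=1780, a(10)=-3273, a(11)=6025, a(12)=-11078, a(13)=20376, a(14)=-37479, a(15)=68933, a(16)=-126788; answer -126788
Stage 2: U1 = -126788; m = -23; cross terms: (-38*19 - 16*-32)=-210, (16*16 - -14*19)=522, (-14*29 - -23*16)=-38, (-23*8 - -34*29)=802, (-34*8 - -27*8)=-56, (-27*-32 - -38*8)=1168; twice the area = |2188| = 2188; area = 1094; boundary points = 3 + 3 + 1 + 1 + 7 + 1 = 16; strictly interior points = area - boundary/2 + 1 = 1087; answer 1087
Stage 3: U2 = 1087; r = 5; -5*(5)^4 - 4*(5)^3 - 6*(5)^2 + 5*(5)^1 + 5 = (-3125) + (-500) + (-150) + (25) + (5) = -3745; answer -3745

-3745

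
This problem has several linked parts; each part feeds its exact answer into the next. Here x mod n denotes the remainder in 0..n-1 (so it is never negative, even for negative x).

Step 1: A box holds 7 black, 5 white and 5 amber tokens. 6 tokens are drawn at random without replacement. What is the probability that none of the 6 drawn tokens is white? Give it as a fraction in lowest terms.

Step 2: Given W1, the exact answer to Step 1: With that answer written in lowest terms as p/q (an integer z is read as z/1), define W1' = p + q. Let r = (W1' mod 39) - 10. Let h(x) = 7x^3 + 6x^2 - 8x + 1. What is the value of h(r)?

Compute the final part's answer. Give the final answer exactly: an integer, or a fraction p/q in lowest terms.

Step 1: total draws C(17,6) = 12376; favorable C(12,6) = 924; P = 33/442; answer 33/442
Step 2: W1 = 33/442; threaded value p + q = 475; r = -3; 7*(-3)^3 + 6*(-3)^2 - 8*(-3)^1 + 1 = (-189) + (54) + (24) + (1) = -110; answer -110

-110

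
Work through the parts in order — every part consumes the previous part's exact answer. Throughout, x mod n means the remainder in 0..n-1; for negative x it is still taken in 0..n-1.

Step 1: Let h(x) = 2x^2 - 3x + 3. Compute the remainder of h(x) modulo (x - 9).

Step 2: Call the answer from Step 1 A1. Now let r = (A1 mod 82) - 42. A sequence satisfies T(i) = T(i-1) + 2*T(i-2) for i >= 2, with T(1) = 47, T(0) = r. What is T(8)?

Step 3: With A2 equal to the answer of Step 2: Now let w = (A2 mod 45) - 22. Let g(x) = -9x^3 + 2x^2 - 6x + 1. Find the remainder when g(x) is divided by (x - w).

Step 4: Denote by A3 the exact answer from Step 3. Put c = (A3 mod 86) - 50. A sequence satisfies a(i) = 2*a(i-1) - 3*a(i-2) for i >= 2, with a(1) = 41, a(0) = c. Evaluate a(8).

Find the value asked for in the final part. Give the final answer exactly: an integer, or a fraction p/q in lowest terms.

3817

Step 1: remainder = value at the root: 2*(9)^2 - 3*(9)^1 + 3 = (162) + (-27) + (3) = 138; answer 138
Step 2: A1 = 138; r = 14; T(2) = 1*(47) + 2*(14) = 75; iterating: T(2)=75, T(3)=169, T(4)=319, T(5)=657, T(6)=1295, T(7)=2609, T(8)=5199; answer 5199
Step 3: A2 = 5199; w = 2; remainder = value at the root: -9*(2)^3 + 2*(2)^2 - 6*(2)^1 + 1 = (-72) + (8) + (-12) + (1) = -75; answer -75
Step 4: A3 = -75; c = -39; a(2) = 2*(41) - 3*(-39) = 199; iterating: a(2)=199, a(3)=275, a(4)=-47, a(5)=-919, a(6)=-1697, a(7)=-637, a(8)=3817; answer 3817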